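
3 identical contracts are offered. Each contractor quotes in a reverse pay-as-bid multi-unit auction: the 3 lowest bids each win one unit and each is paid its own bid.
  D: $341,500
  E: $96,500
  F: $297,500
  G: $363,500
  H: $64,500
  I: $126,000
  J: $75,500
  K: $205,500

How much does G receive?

Ordering the bids: 64,500 (H), 75,500 (J), 96,500 (E), 126,000 (I), 205,500 (K), …
The 3 lowest are H, J, E.
G does not win → $0.

G is paid $0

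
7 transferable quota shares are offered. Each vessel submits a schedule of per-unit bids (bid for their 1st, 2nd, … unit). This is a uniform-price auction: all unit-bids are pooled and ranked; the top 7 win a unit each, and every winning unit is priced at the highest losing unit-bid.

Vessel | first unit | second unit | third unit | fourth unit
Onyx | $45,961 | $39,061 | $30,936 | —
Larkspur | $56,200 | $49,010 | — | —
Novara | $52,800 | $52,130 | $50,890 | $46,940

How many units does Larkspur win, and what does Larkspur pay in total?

Larkspur: 2 units, pays $78,122

Merging the schedules and taking the best 7: 56,200 (Larkspur-1), 52,800 (Novara-1), 52,130 (Novara-2), 50,890 (Novara-3), 49,010 (Larkspur-2), 46,940 (Novara-4), 45,961 (Onyx-1)
The (k+1)-th unit-bid is $39,061.
Larkspur wins 2 unit(s) at $39,061 each.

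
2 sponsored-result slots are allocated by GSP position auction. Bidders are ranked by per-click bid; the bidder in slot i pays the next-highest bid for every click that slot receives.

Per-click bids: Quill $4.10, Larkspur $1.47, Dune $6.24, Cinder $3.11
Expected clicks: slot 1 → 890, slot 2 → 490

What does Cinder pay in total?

Ranked by bid: $6.24 (Dune) > $4.10 (Quill) > $3.11 (Cinder) > …
Cinder ranks below slot 2 → no slot, pays nothing.

Cinder pays $0.00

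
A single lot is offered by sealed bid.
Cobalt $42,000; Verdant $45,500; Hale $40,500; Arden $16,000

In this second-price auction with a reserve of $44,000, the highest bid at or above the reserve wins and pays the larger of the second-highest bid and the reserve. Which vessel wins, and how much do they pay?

Verdant pays $44,000

Sorting bids: 45,500 (Verdant) > 42,000 (Cobalt) > 40,500 (Hale) > 16,000 (Arden)
Highest eligible bid: Verdant at $45,500.
max(second-highest $42,000, reserve $44,000) = $44,000.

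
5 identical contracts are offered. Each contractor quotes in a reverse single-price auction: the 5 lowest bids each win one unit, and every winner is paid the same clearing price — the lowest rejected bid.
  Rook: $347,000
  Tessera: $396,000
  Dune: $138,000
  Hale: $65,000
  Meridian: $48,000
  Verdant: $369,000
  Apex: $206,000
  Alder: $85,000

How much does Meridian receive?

Meridian is paid $347,000

Ordering the bids: 48,000 (Meridian), 65,000 (Hale), 85,000 (Alder), 138,000 (Dune), 206,000 (Apex), 347,000 (Rook), 369,000 (Verdant), …
The 5 lowest are Meridian, Hale, Alder, Dune, Apex.
First losing bid is Rook's $347,000, which sets the uniform price.
Meridian wins → is paid $347,000.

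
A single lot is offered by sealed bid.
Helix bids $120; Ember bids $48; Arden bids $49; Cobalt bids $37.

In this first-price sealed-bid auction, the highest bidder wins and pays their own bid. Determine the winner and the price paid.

Sorting bids: 120 (Helix) > 49 (Arden) > 48 (Ember) > 37 (Cobalt)
Helix has the highest bid and pays exactly that: $120.

Helix pays $120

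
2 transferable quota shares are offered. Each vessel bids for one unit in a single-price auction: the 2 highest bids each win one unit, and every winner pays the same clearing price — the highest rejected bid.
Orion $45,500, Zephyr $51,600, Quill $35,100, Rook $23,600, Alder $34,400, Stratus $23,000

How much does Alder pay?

Alder pays $0

Sorting: 51,600 (Zephyr), 45,500 (Orion), 35,100 (Quill), 34,400 (Alder), …
Top 2: Zephyr, Orion.
Highest unsuccessful bid: $35,100 → clearing price.
Alder does not win → pays $0.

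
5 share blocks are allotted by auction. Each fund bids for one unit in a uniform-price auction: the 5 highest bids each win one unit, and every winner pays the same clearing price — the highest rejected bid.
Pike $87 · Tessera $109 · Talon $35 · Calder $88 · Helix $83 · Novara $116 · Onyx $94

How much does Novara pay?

Novara pays $83

Ordering the bids: 116 (Novara), 109 (Tessera), 94 (Onyx), 88 (Calder), 87 (Pike), 83 (Helix), 35 (Talon)
The 5 highest are Novara, Tessera, Onyx, Calder, Pike.
First losing bid is Helix's $83, which sets the uniform price.
Novara wins → pays $83.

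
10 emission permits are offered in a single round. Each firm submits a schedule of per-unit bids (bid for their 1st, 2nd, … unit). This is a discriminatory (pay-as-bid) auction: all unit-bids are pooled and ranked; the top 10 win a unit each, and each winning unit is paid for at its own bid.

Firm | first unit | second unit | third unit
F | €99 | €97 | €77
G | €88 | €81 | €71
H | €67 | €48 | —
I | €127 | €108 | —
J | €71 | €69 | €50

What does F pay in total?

F pays €273

Pooled unit-bids ranked (top 10): 127 (I-1), 108 (I-2), 99 (F-1), 97 (F-2), 88 (G-1), 81 (G-2), 77 (F-3), 71 (G-3), 71 (J-1), 69 (J-2)
Next rejected bid: €67 (not a price — pay-as-bid).
F's winning unit-bids: 99 + 97 + 77 = €273.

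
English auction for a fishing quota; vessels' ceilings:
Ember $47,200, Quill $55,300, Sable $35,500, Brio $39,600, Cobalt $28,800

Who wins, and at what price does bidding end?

Open ascending-bid auction: the price rises until one bidder remains; the winner pays the price at which the last rival dropped out.
Sorting limits: 55,300 (Quill) > 47,200 (Ember) > 39,600 (Brio) > 35,500 (Sable) > 28,800 (Cobalt)
Ember is the last rival to drop out, at $47,200; Quill remains and wins at that price.

Quill wins at $47,200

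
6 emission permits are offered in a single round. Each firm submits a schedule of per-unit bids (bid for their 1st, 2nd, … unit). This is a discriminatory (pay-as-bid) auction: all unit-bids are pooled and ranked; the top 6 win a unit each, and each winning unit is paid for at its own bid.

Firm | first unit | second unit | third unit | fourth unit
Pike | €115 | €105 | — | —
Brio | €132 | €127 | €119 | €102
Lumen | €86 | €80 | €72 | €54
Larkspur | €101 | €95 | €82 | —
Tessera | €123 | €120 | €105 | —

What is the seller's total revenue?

Merging the schedules and taking the best 6: 132 (Brio-1), 127 (Brio-2), 123 (Tessera-1), 120 (Tessera-2), 119 (Brio-3), 115 (Pike-1)
Next rejected bid: €105 (not a price — pay-as-bid).
Each winning unit pays its own bid.
Revenue = 132 + 127 + 123 + 120 + 119 + 115 = €736.

Total revenue: €736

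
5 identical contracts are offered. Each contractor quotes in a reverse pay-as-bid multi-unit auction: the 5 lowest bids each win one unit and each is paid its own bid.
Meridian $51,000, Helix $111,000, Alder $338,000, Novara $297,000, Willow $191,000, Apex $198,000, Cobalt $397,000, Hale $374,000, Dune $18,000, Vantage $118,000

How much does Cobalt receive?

Cobalt is paid $0

Bids ranked low→high: 18,000 (Dune), 51,000 (Meridian), 111,000 (Helix), 118,000 (Vantage), 191,000 (Willow), 198,000 (Apex), 297,000 (Novara), …
Lowest 5: Dune, Meridian, Helix, Vantage, Willow.
Cobalt does not win → $0.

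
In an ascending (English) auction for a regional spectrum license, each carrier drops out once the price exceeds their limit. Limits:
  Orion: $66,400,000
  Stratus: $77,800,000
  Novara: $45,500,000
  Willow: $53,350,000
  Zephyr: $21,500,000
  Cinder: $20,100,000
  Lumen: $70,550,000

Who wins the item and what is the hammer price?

Limits in order: 77,800,000 (Stratus) > 70,550,000 (Lumen) > 66,400,000 (Orion) > 53,350,000 (Willow) > 45,500,000 (Novara) > 21,500,000 (Zephyr) > …
Bidding ends when Lumen exits at $70,550,000; Stratus takes it.

Stratus wins at $70,550,000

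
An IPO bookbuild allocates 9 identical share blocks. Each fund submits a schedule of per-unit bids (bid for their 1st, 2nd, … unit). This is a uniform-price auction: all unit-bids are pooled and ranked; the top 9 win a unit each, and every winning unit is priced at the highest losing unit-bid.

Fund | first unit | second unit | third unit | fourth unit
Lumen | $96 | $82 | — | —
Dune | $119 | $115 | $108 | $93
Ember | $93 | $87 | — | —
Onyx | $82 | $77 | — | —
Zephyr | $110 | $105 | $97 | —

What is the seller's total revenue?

Total revenue: $783

Pooled unit-bids ranked (top 9): 119 (Dune-1), 115 (Dune-2), 110 (Zephyr-1), 108 (Dune-3), 105 (Zephyr-2), 97 (Zephyr-3), 96 (Lumen-1), 93 (Dune-4), 93 (Ember-1)
Highest rejected unit-bid = $87.
Allocation: Dune 4, Ember 1, Lumen 1, Zephyr 3. Every unit priced at $87.
Revenue = 9 × 87 = $783.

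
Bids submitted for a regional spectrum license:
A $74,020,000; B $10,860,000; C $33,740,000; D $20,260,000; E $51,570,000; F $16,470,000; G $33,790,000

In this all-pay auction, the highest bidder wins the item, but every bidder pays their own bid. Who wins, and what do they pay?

A pays $74,020,000

Bids ranked: 74,020,000 (A) > 51,570,000 (E) > 33,790,000 (G) > 33,740,000 (C) > 20,260,000 (D) > 16,470,000 (F) > …
A is highest and takes the item; every bidder forfeits their bid.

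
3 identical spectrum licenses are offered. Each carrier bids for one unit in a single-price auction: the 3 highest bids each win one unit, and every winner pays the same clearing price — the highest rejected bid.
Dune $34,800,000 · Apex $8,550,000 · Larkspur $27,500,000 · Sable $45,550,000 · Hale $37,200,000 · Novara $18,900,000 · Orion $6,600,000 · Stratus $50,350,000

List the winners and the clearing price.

Sorting: 50,350,000 (Stratus), 45,550,000 (Sable), 37,200,000 (Hale), 34,800,000 (Dune), 27,500,000 (Larkspur), …
The 3 highest are Stratus, Sable, Hale.
Clearing price = highest rejected bid = $34,800,000.

Stratus, Sable, Hale; each pays $34,800,000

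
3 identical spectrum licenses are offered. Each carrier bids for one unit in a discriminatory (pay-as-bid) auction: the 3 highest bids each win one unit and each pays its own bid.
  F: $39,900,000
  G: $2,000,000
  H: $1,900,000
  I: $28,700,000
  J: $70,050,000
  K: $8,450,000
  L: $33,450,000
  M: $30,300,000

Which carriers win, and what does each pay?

J $70,050,000, F $39,900,000, L $33,450,000

Ordering the bids: 70,050,000 (J), 39,900,000 (F), 33,450,000 (L), 30,300,000 (M), 28,700,000 (I), …
Top 3: J, F, L.
Each winner pays its own bid: J $70,050,000, F $39,900,000, L $33,450,000.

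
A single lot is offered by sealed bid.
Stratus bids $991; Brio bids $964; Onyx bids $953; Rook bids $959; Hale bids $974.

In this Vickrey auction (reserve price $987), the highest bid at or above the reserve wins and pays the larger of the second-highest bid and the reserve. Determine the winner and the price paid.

Stratus pays $987

Bids in order: 991 (Stratus) > 974 (Hale) > 964 (Brio) > 959 (Rook) > 953 (Onyx)
Highest eligible bid: Stratus at $991.
Second-highest bid $974 is below the reserve $987, so the reserve binds → payment $987.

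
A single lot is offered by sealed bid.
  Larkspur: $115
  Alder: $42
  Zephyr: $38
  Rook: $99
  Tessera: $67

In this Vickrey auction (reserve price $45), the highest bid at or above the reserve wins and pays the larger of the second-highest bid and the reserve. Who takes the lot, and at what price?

Larkspur pays $99

Bids ranked: 115 (Larkspur) > 99 (Rook) > 67 (Tessera) > 42 (Alder) > 38 (Zephyr)
Larkspur has the top bid at or above the reserve ($115).
max(second-highest $99, reserve $45) = $99; the reserve does not bind.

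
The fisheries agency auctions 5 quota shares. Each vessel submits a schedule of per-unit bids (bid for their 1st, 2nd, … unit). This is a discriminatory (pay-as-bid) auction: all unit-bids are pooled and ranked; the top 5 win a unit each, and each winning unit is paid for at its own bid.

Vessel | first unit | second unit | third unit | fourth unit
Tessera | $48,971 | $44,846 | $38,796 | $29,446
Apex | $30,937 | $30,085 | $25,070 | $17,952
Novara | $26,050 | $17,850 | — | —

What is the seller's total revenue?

Pooled unit-bids ranked (top 5): 48,971 (Tessera-1), 44,846 (Tessera-2), 38,796 (Tessera-3), 30,937 (Apex-1), 30,085 (Apex-2)
Next rejected bid: $29,446 (not a price — pay-as-bid).
Each winning unit pays its own bid.
Revenue = 48,971 + 44,846 + 38,796 + 30,937 + 30,085 = $193,635.

Total revenue: $193,635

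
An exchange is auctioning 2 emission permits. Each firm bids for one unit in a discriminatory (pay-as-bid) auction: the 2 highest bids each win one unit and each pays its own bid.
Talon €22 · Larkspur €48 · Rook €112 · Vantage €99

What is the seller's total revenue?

Total revenue: €211

Sorting: 112 (Rook), 99 (Vantage), 48 (Larkspur), 22 (Talon)
Top 2: Rook, Vantage.
Total revenue = 112 + 99 = €211.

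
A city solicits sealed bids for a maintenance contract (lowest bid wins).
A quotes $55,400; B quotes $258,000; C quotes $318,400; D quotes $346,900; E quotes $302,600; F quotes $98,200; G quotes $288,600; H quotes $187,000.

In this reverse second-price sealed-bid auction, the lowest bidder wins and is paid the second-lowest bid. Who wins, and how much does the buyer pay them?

Sorting bids: 55,400 (A) < 98,200 (F) < 187,000 (H) < 258,000 (B) < 288,600 (G) < 302,600 (E) < …
Second-price: A is paid F's bid of $98,200.

A is paid $98,200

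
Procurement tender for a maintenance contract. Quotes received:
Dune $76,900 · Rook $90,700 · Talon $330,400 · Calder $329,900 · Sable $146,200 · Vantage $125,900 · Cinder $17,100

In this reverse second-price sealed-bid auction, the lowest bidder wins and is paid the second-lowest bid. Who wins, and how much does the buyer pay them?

Sorting bids: 17,100 (Cinder) < 76,900 (Dune) < 90,700 (Rook) < 125,900 (Vantage) < 146,200 (Sable) < 329,900 (Calder) < …
Second-price: Cinder is paid Dune's bid of $76,900.

Cinder is paid $76,900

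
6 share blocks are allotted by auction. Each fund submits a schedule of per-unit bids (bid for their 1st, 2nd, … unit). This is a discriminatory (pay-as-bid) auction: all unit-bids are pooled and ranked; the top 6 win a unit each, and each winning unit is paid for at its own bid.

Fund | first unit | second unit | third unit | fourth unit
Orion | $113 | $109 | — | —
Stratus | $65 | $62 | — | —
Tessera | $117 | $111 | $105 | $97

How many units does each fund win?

Pooled unit-bids ranked (top 6): 117 (Tessera-1), 113 (Orion-1), 111 (Tessera-2), 109 (Orion-2), 105 (Tessera-3), 97 (Tessera-4)
Next rejected bid: $65 (not a price — pay-as-bid).
Allocation: Orion 2, Tessera 4.

Orion 2, Tessera 4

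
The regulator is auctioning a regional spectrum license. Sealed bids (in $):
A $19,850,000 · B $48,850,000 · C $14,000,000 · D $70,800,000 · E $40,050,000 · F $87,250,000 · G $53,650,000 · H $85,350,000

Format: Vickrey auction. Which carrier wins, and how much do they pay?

Sorting bids: 87,250,000 (F) > 85,350,000 (H) > 70,800,000 (D) > 53,650,000 (G) > 48,850,000 (B) > 40,050,000 (E) > …
Second-price: F pays H's bid of $85,350,000.

F pays $85,350,000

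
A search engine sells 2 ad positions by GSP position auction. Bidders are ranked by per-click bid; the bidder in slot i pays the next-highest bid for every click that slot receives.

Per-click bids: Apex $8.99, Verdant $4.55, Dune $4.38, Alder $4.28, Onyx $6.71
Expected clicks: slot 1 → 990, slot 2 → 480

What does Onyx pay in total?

Onyx pays $2184.00

Per-click bids in order: $8.99 (Apex) > $6.71 (Onyx) > $4.55 (Verdant) > …
Onyx holds slot 2 → pays next bid $4.55 × 480 clicks = $2184.00.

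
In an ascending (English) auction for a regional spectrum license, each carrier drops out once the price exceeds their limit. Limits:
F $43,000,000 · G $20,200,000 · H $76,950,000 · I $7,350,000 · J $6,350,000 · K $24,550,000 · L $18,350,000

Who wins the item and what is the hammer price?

H wins at $43,000,000

Limits ranked: 76,950,000 (H) > 43,000,000 (F) > 24,550,000 (K) > 20,200,000 (G) > 18,350,000 (L) > 7,350,000 (I) > …
F is the last rival to drop out, at $43,000,000; H remains and wins at that price.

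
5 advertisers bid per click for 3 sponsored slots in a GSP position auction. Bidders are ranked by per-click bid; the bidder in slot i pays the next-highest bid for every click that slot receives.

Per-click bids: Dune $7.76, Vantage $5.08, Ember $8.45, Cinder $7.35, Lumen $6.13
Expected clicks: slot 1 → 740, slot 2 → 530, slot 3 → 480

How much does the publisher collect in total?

Ranked by bid: $8.45 (Ember) > $7.76 (Dune) > $7.35 (Cinder) > $6.13 (Lumen) > …
Slot 1: Ember pays $7.76 × 740 = $5742.40
Slot 2: Dune pays $7.35 × 530 = $3895.50
Slot 3: Cinder pays $6.13 × 480 = $2942.40
Total = $12580.30

Total revenue: $12580.30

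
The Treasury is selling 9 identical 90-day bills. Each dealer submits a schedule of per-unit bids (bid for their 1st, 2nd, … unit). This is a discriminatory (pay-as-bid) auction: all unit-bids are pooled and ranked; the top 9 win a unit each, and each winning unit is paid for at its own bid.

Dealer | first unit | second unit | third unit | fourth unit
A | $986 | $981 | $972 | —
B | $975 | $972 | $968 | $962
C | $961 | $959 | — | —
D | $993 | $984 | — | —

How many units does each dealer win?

Merging the schedules and taking the best 9: 993 (D-1), 986 (A-1), 984 (D-2), 981 (A-2), 975 (B-1), 972 (A-3), 972 (B-2), 968 (B-3), 962 (B-4)
Next rejected bid: $961 (not a price — pay-as-bid).
Allocation: A 3, B 4, D 2.

A 3, B 4, D 2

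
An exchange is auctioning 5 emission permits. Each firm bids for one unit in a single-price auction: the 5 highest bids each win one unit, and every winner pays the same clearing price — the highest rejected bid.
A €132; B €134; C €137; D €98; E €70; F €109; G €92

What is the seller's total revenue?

Bids ranked high→low: 137 (C), 134 (B), 132 (A), 109 (F), 98 (D), 92 (G), 70 (E)
Winners (5 units): C, B, A, F, D.
Highest unsuccessful bid: €92 → clearing price.
Total revenue = 5 × €92 = €460.

Total revenue: €460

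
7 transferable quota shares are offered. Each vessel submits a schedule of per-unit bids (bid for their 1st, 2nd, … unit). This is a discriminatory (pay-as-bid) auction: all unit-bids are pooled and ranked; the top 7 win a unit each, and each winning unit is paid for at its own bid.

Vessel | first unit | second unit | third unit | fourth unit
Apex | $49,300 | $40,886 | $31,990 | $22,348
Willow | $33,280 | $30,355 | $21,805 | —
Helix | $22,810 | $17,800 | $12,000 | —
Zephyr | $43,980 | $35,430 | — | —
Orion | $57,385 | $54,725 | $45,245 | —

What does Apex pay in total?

Apex pays $90,186

Merging the schedules and taking the best 7: 57,385 (Orion-1), 54,725 (Orion-2), 49,300 (Apex-1), 45,245 (Orion-3), 43,980 (Zephyr-1), 40,886 (Apex-2), 35,430 (Zephyr-2)
Next rejected bid: $33,280 (not a price — pay-as-bid).
Apex's winning unit-bids: 49,300 + 40,886 = $90,186.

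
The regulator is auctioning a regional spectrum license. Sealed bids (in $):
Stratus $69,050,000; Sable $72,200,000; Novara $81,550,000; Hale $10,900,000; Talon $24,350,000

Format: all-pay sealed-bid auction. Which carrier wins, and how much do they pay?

Novara pays $81,550,000

Rule: the highest bidder wins the item, but every bidder pays their own bid.
Bids in order: 81,550,000 (Novara) > 72,200,000 (Sable) > 69,050,000 (Stratus) > 24,350,000 (Talon) > 10,900,000 (Hale)
Novara is highest and takes the item; every bidder forfeits their bid.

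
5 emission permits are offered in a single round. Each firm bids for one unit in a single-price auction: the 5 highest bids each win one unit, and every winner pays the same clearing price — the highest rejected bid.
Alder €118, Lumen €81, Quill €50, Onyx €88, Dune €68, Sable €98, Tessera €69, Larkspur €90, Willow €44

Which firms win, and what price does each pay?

Alder, Sable, Larkspur, Onyx, Lumen; each pays €69

Ordering the bids: 118 (Alder), 98 (Sable), 90 (Larkspur), 88 (Onyx), 81 (Lumen), 69 (Tessera), 68 (Dune), …
The 5 highest are Alder, Sable, Larkspur, Onyx, Lumen.
First losing bid is Tessera's €69, which sets the uniform price.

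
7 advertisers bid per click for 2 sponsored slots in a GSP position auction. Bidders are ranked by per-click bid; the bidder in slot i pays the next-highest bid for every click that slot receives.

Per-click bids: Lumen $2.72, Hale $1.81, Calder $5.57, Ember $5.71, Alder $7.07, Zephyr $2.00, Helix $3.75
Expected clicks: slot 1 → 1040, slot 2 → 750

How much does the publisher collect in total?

Per-click bids in order: $7.07 (Alder) > $5.71 (Ember) > $5.57 (Calder) > …
Slot 1: Alder pays $5.71 × 1040 = $5938.40
Slot 2: Ember pays $5.57 × 750 = $4177.50
Total = $10115.90

Total revenue: $10115.90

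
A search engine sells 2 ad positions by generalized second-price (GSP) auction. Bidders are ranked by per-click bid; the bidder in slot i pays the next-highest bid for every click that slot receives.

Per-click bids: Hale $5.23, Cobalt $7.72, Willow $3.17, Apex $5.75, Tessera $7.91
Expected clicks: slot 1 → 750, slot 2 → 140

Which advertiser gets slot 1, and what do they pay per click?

Tessera; $7.72 per click

Ranked by bid: $7.91 (Tessera) > $7.72 (Cobalt) > $5.75 (Apex) > …
Slot 1 goes to the first-ranked bidder, Tessera, who pays the next bid down: $7.72/click.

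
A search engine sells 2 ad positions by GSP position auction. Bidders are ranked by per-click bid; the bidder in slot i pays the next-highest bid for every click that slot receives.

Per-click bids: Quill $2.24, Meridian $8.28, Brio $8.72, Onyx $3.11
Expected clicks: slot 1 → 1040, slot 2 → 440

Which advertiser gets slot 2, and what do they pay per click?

Per-click bids in order: $8.72 (Brio) > $8.28 (Meridian) > $3.11 (Onyx) > …
Slot 2 goes to the second-ranked bidder, Meridian, who pays the next bid down: $3.11/click.

Meridian; $3.11 per click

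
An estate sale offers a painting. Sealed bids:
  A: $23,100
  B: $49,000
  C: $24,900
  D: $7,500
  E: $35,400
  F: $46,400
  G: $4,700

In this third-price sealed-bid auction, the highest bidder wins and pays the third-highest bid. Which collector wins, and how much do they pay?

Bids in order: 49,000 (B) > 46,400 (F) > 35,400 (E) > 24,900 (C) > 23,100 (A) > 7,500 (D) > …
B wins; payment is bid #3 in the ranking = $35,400.

B pays $35,400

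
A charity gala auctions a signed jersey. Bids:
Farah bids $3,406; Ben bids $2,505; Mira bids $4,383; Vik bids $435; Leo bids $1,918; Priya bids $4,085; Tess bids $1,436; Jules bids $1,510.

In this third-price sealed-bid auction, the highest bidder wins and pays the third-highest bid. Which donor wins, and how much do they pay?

Rule: the highest bidder wins and pays the third-highest bid.
Bids ranked: 4,383 (Mira) > 4,085 (Priya) > 3,406 (Farah) > 2,505 (Ben) > 1,918 (Leo) > 1,510 (Jules) > …
Mira wins; payment is bid #3 in the ranking = $3,406.

Mira pays $3,406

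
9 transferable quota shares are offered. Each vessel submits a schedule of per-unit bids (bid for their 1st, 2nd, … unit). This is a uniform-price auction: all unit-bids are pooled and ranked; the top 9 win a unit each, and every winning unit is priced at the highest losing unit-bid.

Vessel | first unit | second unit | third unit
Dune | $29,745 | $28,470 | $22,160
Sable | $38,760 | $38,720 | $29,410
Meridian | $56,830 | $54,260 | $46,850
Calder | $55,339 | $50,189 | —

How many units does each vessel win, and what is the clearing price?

Calder 2, Dune 1, Meridian 3, Sable 3; clearing price $28,470

All unit-bids, highest first — top 9: 56,830 (Meridian-1), 55,339 (Calder-1), 54,260 (Meridian-2), 50,189 (Calder-2), 46,850 (Meridian-3), 38,760 (Sable-1), 38,720 (Sable-2), 29,745 (Dune-1), 29,410 (Sable-3)
Highest rejected unit-bid = $28,470.
Allocation: Calder 2, Dune 1, Meridian 3, Sable 3.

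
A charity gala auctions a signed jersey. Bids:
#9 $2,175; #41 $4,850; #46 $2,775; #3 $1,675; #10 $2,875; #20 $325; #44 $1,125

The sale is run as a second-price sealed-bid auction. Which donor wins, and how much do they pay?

#41 pays $2,875

Sorting bids: 4,850 (#41) > 2,875 (#10) > 2,775 (#46) > 2,175 (#9) > 1,675 (#3) > 1,125 (#44) > …
#41 is highest; pays the second-highest bid, $2,875.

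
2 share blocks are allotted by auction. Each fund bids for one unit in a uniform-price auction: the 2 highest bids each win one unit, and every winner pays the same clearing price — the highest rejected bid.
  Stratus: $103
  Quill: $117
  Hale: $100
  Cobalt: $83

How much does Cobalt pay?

Bids ranked high→low: 117 (Quill), 103 (Stratus), 100 (Hale), 83 (Cobalt)
The 2 highest are Quill, Stratus.
Highest unsuccessful bid: $100 → clearing price.
Cobalt does not win → pays $0.

Cobalt pays $0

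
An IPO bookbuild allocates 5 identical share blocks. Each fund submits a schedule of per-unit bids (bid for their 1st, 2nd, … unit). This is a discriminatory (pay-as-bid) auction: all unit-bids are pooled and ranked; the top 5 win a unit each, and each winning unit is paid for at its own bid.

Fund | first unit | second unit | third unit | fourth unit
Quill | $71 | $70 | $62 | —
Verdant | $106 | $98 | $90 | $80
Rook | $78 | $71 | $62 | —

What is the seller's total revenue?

Total revenue: $452

Pooled unit-bids ranked (top 5): 106 (Verdant-1), 98 (Verdant-2), 90 (Verdant-3), 80 (Verdant-4), 78 (Rook-1)
Next rejected bid: $71 (not a price — pay-as-bid).
Each winning unit pays its own bid.
Revenue = 106 + 98 + 90 + 80 + 78 = $452.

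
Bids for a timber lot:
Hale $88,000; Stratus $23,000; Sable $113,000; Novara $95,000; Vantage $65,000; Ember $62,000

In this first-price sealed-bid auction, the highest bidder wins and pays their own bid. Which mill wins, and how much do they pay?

Sable pays $113,000

Bids in order: 113,000 (Sable) > 95,000 (Novara) > 88,000 (Hale) > 65,000 (Vantage) > 62,000 (Ember) > 23,000 (Stratus)
Sable has the highest bid and pays exactly that: $113,000.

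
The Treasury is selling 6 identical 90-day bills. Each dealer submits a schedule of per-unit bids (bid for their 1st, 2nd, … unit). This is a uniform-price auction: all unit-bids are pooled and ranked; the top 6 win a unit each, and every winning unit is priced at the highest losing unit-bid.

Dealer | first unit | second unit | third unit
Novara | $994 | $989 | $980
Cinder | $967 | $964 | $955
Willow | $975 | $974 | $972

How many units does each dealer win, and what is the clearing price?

Novara 3, Willow 3; clearing price $967

Pooled unit-bids ranked (top 6): 994 (Novara-1), 989 (Novara-2), 980 (Novara-3), 975 (Willow-1), 974 (Willow-2), 972 (Willow-3)
First bid not allocated: $967.
Allocation: Novara 3, Willow 3.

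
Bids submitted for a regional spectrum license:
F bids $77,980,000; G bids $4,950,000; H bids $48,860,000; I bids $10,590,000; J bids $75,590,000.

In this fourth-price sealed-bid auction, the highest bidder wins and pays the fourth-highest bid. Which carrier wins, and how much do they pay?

Bids in order: 77,980,000 (F) > 75,590,000 (J) > 48,860,000 (H) > 10,590,000 (I) > 4,950,000 (G)
F is highest; pays the fourth-highest bid, $10,590,000.

F pays $10,590,000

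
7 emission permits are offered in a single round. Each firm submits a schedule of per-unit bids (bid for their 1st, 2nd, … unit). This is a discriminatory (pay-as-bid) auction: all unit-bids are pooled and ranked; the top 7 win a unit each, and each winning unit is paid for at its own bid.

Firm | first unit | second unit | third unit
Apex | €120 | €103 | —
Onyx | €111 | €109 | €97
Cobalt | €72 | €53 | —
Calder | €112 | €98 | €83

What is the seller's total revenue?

Total revenue: €750

All unit-bids, highest first — top 7: 120 (Apex-1), 112 (Calder-1), 111 (Onyx-1), 109 (Onyx-2), 103 (Apex-2), 98 (Calder-2), 97 (Onyx-3)
Next rejected bid: €83 (not a price — pay-as-bid).
Each winning unit pays its own bid.
Revenue = 120 + 112 + 111 + 109 + 103 + 98 + 97 = €750.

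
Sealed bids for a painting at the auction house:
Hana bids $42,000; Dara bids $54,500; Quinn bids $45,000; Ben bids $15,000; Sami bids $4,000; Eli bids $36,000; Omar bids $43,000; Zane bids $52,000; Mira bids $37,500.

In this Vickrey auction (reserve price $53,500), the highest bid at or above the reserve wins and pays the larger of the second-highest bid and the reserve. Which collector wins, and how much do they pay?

Bids in order: 54,500 (Dara) > 52,000 (Zane) > 45,000 (Quinn) > 43,000 (Omar) > 42,000 (Hana) > 37,500 (Mira) > …
Highest eligible bid: Dara at $54,500.
max(second-highest $52,000, reserve $53,500) = $53,500.

Dara pays $53,500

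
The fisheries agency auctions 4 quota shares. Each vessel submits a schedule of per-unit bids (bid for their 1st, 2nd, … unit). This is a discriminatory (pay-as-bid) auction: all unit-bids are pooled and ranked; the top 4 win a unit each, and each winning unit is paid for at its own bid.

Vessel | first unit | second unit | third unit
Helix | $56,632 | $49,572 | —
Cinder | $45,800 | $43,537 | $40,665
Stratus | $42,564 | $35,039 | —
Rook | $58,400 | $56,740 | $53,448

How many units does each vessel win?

Pooled unit-bids ranked (top 4): 58,400 (Rook-1), 56,740 (Rook-2), 56,632 (Helix-1), 53,448 (Rook-3)
Next rejected bid: $49,572 (not a price — pay-as-bid).
Allocation: Helix 1, Rook 3.

Helix 1, Rook 3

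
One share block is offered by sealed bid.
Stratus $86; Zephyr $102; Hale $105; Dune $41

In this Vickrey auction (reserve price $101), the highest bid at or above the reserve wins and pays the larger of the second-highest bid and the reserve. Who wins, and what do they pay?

Bids ranked: 105 (Hale) > 102 (Zephyr) > 86 (Stratus) > 41 (Dune)
Highest eligible bid: Hale at $105.
max(second-highest $102, reserve $101) = $102; the reserve does not bind.

Hale pays $102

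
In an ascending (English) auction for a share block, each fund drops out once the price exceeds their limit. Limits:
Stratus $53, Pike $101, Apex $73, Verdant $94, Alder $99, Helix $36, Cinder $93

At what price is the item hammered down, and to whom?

Sorting limits: 101 (Pike) > 99 (Alder) > 94 (Verdant) > 93 (Cinder) > 73 (Apex) > 53 (Stratus) > …
Bidding ends when Alder exits at $99; Pike takes it.

Pike wins at $99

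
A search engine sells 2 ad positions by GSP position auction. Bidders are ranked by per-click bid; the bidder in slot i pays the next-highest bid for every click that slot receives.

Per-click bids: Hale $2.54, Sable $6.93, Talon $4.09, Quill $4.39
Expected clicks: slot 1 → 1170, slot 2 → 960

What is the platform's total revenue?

Ranked by bid: $6.93 (Sable) > $4.39 (Quill) > $4.09 (Talon) > …
Slot 1: Sable pays $4.39 × 1170 = $5136.30
Slot 2: Quill pays $4.09 × 960 = $3926.40
Total = $9062.70

Total revenue: $9062.70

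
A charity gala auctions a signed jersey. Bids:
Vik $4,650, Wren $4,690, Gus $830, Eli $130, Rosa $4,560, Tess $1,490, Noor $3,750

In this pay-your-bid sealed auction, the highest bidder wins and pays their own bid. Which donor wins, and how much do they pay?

Wren pays $4,690

Sorting bids: 4,690 (Wren) > 4,650 (Vik) > 4,560 (Rosa) > 3,750 (Noor) > 1,490 (Tess) > 830 (Gus) > …
Wren has the highest bid and pays exactly that: $4,690.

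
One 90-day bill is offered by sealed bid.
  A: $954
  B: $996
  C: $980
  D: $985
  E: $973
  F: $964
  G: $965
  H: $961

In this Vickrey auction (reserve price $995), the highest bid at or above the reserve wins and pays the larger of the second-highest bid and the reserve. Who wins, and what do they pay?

Sorting bids: 996 (B) > 985 (D) > 980 (C) > 973 (E) > 965 (G) > 964 (F) > …
Highest eligible bid: B at $996.
Second-highest bid $985 is below the reserve $995, so the reserve binds → payment $995.

B pays $995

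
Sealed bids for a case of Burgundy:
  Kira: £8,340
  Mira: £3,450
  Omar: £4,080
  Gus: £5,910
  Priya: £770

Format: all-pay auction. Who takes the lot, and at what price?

Kira pays £8,340

Sorting bids: 8,340 (Kira) > 5,910 (Gus) > 4,080 (Omar) > 3,450 (Mira) > 770 (Priya)
Kira is highest and takes the item; every bidder forfeits their bid.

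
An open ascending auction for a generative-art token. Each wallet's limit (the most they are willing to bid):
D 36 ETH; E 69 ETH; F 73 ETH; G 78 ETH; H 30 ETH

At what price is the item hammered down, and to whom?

G wins at 73 ETH

Open ascending-bid auction: the price rises until one bidder remains; the winner pays the price at which the last rival dropped out.
Sorting limits: 78 (G) > 73 (F) > 69 (E) > 36 (D) > 30 (H)
Bidding ends when F exits at 73 ETH; G takes it.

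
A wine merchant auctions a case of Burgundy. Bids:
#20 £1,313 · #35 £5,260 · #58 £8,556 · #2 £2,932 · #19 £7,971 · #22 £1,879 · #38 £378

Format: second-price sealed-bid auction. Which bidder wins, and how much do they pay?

#58 pays £7,971

Bids in order: 8,556 (#58) > 7,971 (#19) > 5,260 (#35) > 2,932 (#2) > 1,879 (#22) > 1,313 (#20) > …
#58 wins with the highest bid; price is set by the runner-up at £7,971.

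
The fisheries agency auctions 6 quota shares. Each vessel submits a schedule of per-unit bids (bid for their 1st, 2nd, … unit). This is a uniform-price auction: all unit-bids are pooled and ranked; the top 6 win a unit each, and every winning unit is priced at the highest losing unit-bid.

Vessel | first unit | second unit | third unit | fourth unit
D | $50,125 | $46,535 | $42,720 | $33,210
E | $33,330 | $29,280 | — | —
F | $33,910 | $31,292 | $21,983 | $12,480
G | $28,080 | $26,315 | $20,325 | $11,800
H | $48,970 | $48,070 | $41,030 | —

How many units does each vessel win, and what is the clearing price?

D 3, H 3; clearing price $33,910

Merging the schedules and taking the best 6: 50,125 (D-1), 48,970 (H-1), 48,070 (H-2), 46,535 (D-2), 42,720 (D-3), 41,030 (H-3)
The (k+1)-th unit-bid is $33,910.
Allocation: D 3, H 3.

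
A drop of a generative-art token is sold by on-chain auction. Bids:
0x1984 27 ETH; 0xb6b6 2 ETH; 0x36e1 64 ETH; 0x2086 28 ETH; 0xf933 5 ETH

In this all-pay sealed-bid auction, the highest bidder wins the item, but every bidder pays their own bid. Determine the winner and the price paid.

0x36e1 pays 64 ETH

Rule: the highest bidder wins the item, but every bidder pays their own bid.
Bids in order: 64 (0x36e1) > 28 (0x2086) > 27 (0x1984) > 5 (0xf933) > 2 (0xb6b6)
0x36e1 is highest and takes the item; every bidder forfeits their bid.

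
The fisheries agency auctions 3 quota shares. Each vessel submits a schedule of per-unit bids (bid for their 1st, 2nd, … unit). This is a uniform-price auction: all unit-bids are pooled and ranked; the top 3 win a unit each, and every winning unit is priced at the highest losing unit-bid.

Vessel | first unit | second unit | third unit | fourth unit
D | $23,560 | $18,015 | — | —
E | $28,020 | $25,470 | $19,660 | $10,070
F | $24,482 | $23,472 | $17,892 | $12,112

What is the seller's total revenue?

Pooled unit-bids ranked (top 3): 28,020 (E-1), 25,470 (E-2), 24,482 (F-1)
First bid not allocated: $23,560.
Allocation: E 2, F 1. Every unit priced at $23,560.
Revenue = 3 × 23,560 = $70,680.

Total revenue: $70,680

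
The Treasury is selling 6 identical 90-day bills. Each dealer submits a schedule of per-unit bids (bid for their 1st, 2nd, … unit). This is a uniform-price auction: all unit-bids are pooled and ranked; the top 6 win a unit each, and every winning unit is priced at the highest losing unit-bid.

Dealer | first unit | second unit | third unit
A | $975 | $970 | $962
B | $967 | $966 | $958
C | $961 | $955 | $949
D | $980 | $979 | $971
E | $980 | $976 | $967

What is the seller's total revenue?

Total revenue: $5,820

Pooled unit-bids ranked (top 6): 980 (D-1), 980 (E-1), 979 (D-2), 976 (E-2), 975 (A-1), 971 (D-3)
The (k+1)-th unit-bid is $970.
Allocation: A 1, D 3, E 2. Every unit priced at $970.
Revenue = 6 × 970 = $5,820.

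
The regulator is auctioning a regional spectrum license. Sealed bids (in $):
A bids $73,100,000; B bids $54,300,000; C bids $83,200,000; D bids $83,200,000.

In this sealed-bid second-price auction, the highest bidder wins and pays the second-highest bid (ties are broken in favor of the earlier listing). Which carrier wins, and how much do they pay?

Bids in order: 83,200,000 (C) > 83,200,000 (D) > 73,100,000 (A) > 54,300,000 (B)
Tie at $83,200,000 → C wins by tie-break.
C wins with the highest bid; price is set by the runner-up at $83,200,000.

C pays $83,200,000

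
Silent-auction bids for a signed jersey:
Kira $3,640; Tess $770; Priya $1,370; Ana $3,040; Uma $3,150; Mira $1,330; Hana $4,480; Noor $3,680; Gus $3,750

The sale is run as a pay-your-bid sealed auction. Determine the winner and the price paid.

Hana pays $4,480

Pay-your-bid sealed auction: the highest bidder wins and pays their own bid.
Sorting bids: 4,480 (Hana) > 3,750 (Gus) > 3,680 (Noor) > 3,640 (Kira) > 3,150 (Uma) > 3,040 (Ana) > …
Hana is highest → pays own bid, $4,480.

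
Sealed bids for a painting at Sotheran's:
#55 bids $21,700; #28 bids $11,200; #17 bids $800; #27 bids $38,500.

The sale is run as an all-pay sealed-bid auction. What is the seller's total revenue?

Rule: the highest bidder wins the item, but every bidder pays their own bid.
Sorting bids: 38,500 (#27) > 21,700 (#55) > 11,200 (#28) > 800 (#17)
#27 wins with the top bid; all bids are sunk regardless.
Every bidder forfeits their bid regardless of winning.
Revenue = 21,700 + 11,200 + 800 + 38,500 = $72,200.

Total revenue: $72,200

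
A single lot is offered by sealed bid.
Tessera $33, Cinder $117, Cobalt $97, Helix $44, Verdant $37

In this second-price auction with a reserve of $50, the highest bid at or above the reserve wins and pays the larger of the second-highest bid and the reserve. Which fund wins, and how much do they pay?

Second-price auction with a reserve of $50: the highest bid at or above the reserve wins and pays the larger of the second-highest bid and the reserve.
Bids ranked: 117 (Cinder) > 97 (Cobalt) > 44 (Helix) > 37 (Verdant) > 33 (Tessera)
Cinder has the top bid at or above the reserve ($117).
Second-highest bid $97 exceeds the reserve $50 → payment $97.

Cinder pays $97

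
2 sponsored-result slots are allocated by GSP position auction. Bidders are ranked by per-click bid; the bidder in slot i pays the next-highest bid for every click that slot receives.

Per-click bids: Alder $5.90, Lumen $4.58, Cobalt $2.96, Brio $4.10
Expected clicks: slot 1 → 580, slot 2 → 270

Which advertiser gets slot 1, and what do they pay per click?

Alder; $4.58 per click

Per-click bids in order: $5.90 (Alder) > $4.58 (Lumen) > $4.10 (Brio) > …
Slot 1 goes to the first-ranked bidder, Alder, who pays the next bid down: $4.58/click.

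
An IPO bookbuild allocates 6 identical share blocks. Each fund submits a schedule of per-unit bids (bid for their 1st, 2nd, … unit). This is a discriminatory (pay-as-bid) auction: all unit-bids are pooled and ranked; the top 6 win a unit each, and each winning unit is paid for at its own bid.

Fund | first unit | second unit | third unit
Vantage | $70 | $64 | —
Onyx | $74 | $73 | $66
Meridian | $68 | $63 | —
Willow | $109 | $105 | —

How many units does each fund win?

Merging the schedules and taking the best 6: 109 (Willow-1), 105 (Willow-2), 74 (Onyx-1), 73 (Onyx-2), 70 (Vantage-1), 68 (Meridian-1)
Next rejected bid: $66 (not a price — pay-as-bid).
Allocation: Meridian 1, Onyx 2, Vantage 1, Willow 2.

Meridian 1, Onyx 2, Vantage 1, Willow 2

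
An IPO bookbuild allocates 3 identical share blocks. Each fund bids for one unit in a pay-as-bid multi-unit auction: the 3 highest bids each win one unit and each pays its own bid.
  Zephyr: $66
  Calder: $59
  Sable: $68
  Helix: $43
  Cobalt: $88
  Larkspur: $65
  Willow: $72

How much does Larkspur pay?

Larkspur pays $0

Sorting: 88 (Cobalt), 72 (Willow), 68 (Sable), 66 (Zephyr), 65 (Larkspur), …
The 3 highest are Cobalt, Willow, Sable.
Larkspur does not win → $0.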